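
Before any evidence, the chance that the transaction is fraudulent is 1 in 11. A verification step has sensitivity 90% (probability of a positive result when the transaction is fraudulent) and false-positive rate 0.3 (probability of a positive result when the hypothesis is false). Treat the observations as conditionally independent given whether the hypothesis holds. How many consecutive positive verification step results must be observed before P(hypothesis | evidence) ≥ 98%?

6

Prior odds: (1/11) ÷ (10/11) = 0.1.
Likelihood ratio of a positive result = 0.9/0.3 = 3.
Target odds: 0.98 ÷ 0.02 = 49.
Require 3ⁿ ≥ 49 ÷ 0.1 = 490.
3⁵ = 243 falls short of 490 but 3⁶ = 729 reaches it, so n = 6.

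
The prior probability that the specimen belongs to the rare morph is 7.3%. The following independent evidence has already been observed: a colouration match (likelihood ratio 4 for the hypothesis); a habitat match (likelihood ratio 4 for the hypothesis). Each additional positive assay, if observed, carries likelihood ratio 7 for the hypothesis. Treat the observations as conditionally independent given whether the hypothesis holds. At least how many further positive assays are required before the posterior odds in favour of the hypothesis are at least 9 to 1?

Prior odds = 0.073/0.927 = 73/927.
Combined Bayes factor of the evidence already in hand = 4 × 4 = 16.
Odds after that evidence = (73/927) × 16 = 1168/927.
Target odds = 9.
Need 7ⁿ ≥ 9 ÷ (1168/927) = 8343/1168.
7¹ = 7 falls short of 8343/1168 but 7² = 49 reaches it, so n = 2.

2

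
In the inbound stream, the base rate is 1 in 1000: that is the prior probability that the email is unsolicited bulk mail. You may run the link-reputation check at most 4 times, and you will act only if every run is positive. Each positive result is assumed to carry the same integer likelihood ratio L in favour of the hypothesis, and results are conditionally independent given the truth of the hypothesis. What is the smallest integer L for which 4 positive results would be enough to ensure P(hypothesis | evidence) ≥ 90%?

10

Prior odds = 0.001/0.999 = 1/999.
Target odds = 0.9/0.1 = 9.
Need L⁴ ≥ 9 ÷ (1/999) = 8991.
9⁴ = 6561 < 8991 ≤ 10000 = 10⁴, so L = 10.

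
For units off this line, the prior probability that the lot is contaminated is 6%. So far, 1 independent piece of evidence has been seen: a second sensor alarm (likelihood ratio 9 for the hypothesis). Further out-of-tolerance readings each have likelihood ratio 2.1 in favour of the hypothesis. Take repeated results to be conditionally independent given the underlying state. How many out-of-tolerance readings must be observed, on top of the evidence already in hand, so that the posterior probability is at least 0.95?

5

Prior odds = 0.06/0.94 = 3/47.
Bayes factor of the evidence already in hand = 9.
Odds after that evidence = (3/47) × 9 = 27/47.
Target odds = 0.95/0.05 = 19.
Need 2.1ⁿ ≥ 19 ÷ (27/47) = 893/27.
2.1⁴ = 19.4481 falls short of 893/27 but 2.1⁵ = 4084101/100000 reaches it, so n = 5.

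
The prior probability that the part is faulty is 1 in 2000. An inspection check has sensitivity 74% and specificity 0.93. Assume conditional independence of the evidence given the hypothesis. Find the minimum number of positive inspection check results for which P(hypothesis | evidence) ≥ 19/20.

5

Prior odds: 0.0005 ÷ 0.9995 = 1/1999.
False-positive rate = 1 − 0.93 = 0.07; likelihood ratio of a positive = 0.74/0.07 = 74/7.
Target odds: 0.95 ÷ 0.05 = 19.
Need (1/1999) × (74/7)ⁿ ≥ 19, i.e. (74/7)ⁿ ≥ 37981.
(74/7)⁴ = 29986576/2401 falls short of 37981 but (74/7)⁵ ≈132029 reaches it, so n = 5.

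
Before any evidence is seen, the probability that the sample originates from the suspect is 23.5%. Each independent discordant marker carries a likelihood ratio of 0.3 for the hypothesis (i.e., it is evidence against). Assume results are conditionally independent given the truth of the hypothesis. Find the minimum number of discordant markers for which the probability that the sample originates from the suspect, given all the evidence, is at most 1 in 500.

Prior odds = 0.235/0.765 = 47/153.
Likelihood ratio per discordant marker = 0.3.
Target odds: 0.002 ÷ 0.998 = 1/499.
Need (47/153) × 0.3ⁿ ≤ 1/499, i.e. 0.3ⁿ ≤ 153/23453.
0.3⁴ = 0.0081 is still above 153/23453 but 0.3⁵ = 243/100000 is at or below it, so n = 5.

5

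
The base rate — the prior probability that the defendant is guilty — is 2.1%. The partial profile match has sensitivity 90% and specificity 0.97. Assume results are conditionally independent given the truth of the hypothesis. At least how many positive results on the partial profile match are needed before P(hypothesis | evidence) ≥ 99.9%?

4

Prior odds = 0.021/0.979 = 21/979.
False-positive rate = 1 − 0.97 = 0.03; likelihood ratio of a positive = 0.9/0.03 = 30.
Target posterior odds = 0.999/0.001 = 999.
Require 30ⁿ ≥ 999 ÷ (21/979) = 326007/7.
30³ = 27000 falls short of 326007/7 but 30⁴ = 810000 reaches it, so n = 4.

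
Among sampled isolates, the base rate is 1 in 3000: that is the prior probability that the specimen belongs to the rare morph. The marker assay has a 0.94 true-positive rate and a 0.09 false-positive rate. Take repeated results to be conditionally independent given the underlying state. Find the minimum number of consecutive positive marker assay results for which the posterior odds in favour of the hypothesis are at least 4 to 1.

Prior odds = (1/3000)/(2999/3000) = 1/2999.
Likelihood ratio of a positive result = 0.94/0.09 = 94/9.
Target odds = 4.
Need (1/2999) × (94/9)ⁿ ≥ 4, i.e. (94/9)ⁿ ≥ 11996.
(94/9)⁴ = 78074896/6561 falls short of 11996 but (94/9)⁵ ≈124287 reaches it, so n = 5.

5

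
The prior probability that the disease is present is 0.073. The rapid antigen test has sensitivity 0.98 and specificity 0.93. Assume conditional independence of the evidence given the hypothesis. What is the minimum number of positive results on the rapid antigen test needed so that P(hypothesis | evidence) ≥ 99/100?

Prior odds = 0.073/0.927 = 73/927.
False-positive rate = 1 − 0.93 = 0.07; likelihood ratio of a positive = 0.98/0.07 = 14.
Target posterior odds = 0.99/0.01 = 99.
Require 14ⁿ ≥ 99 ÷ (73/927) = 91773/73.
14² = 196 falls short of 91773/73 but 14³ = 2744 reaches it, so n = 3.

3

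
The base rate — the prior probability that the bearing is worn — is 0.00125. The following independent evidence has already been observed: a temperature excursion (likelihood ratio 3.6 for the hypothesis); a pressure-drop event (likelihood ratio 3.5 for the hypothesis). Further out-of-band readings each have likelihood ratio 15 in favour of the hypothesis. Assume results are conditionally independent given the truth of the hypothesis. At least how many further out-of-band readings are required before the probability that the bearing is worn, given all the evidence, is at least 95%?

3

Prior odds = 0.00125/0.99875 = 1/799.
Combined Bayes factor of the evidence already in hand = 3.6 × 3.5 = 12.6.
Odds after that evidence = (1/799) × 12.6 = 63/3995.
Target odds = 0.95/0.05 = 19.
Need 15ⁿ ≥ 19 ÷ (63/3995) = 75905/63.
15² = 225 falls short of 75905/63 but 15³ = 3375 reaches it, so n = 3.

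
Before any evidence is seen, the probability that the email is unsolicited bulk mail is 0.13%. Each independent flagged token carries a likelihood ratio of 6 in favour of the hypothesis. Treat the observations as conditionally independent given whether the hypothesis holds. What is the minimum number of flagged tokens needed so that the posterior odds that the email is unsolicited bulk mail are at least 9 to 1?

Prior odds = 0.0013/0.9987 = 13/9987.
Likelihood ratio per flagged token = 6.
Target odds = 9.
Require 6ⁿ ≥ 9 ÷ (13/9987) = 89883/13.
6⁴ = 1296 falls short of 89883/13 but 6⁵ = 7776 reaches it, so n = 5.

5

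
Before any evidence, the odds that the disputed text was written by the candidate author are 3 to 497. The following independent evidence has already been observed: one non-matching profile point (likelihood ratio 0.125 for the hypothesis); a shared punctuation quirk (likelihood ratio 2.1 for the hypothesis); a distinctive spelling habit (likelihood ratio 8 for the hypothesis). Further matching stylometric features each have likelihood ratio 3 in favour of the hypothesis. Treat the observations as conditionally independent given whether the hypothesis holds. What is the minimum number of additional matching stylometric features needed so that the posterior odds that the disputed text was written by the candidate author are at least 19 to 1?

7

Prior odds = 3/497.
Combined Bayes factor of the evidence already in hand = 0.125 × 2.1 × 8 = 2.1.
Odds after that evidence = (3/497) × 2.1 = 9/710.
Target odds = 19.
Need 3ⁿ ≥ 19 ÷ (9/710) = 13490/9.
3⁶ = 729 falls short of 13490/9 but 3⁷ = 2187 reaches it, so n = 7.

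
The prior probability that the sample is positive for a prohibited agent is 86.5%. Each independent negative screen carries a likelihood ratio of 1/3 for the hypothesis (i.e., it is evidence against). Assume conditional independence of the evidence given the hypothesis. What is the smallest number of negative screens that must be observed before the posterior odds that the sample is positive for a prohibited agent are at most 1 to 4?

Prior odds = 0.865/0.135 = 173/27.
Likelihood ratio per negative screen = 1/3.
Target odds = 0.25.
Need (173/27) × (1/3)ⁿ ≤ 0.25, i.e. (1/3)ⁿ ≤ 27/692.
(1/3)² = 1/9 is still above 27/692 but (1/3)³ = 1/27 is at or below it, so n = 3.

3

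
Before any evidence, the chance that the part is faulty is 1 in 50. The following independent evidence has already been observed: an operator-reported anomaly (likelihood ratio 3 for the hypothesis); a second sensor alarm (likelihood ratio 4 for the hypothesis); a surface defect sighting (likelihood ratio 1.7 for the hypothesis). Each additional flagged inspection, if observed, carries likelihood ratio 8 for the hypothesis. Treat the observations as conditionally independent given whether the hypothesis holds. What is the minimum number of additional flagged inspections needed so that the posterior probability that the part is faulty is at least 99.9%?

4

Prior odds = 0.02/0.98 = 1/49.
Combined Bayes factor of the evidence already in hand = 3 × 4 × 1.7 = 20.4.
Odds after that evidence = (1/49) × 20.4 = 102/245.
Target odds = 0.999/0.001 = 999.
Need 8ⁿ ≥ 999 ÷ (102/245) = 81585/34.
8³ = 512 falls short of 81585/34 but 8⁴ = 4096 reaches it, so n = 4.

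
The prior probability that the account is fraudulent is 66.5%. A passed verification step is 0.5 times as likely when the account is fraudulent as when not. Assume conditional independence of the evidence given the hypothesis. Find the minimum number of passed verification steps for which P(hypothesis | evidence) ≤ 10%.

Prior odds = 0.665/0.335 = 133/67.
Likelihood ratio per passed verification step = 0.5.
Target posterior odds = 0.1/0.9 = 1/9.
Need (133/67) × 0.5ⁿ ≤ 1/9, i.e. 0.5ⁿ ≤ 67/1197.
0.5⁴ = 0.0625 is still above 67/1197 but 0.5⁵ = 0.03125 is at or below it, so n = 5.

5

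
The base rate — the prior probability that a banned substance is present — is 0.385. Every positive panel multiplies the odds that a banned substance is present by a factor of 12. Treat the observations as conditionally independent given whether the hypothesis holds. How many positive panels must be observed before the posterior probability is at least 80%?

Prior odds = 0.385/0.615 = 77/123.
Likelihood ratio per positive panel = 12.
Target odds: 0.8 ÷ 0.2 = 4.
Need (77/123) × 12ⁿ ≥ 4, i.e. 12ⁿ ≥ 492/77.
12¹ = 12, which meets the required 492/77; so n = 1.

1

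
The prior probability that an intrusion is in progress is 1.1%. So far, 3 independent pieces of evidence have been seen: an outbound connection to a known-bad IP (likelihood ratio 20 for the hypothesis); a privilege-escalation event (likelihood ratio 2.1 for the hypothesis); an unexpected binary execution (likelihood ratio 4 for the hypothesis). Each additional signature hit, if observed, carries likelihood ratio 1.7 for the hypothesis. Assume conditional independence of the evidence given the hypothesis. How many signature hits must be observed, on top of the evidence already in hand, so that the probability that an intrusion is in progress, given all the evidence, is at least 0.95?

5

Prior odds = 0.011/0.989 = 11/989.
Combined Bayes factor of the evidence already in hand = 20 × 2.1 × 4 = 168.
Odds after that evidence = (11/989) × 168 = 1848/989.
Target odds = 0.95/0.05 = 19.
Need 1.7ⁿ ≥ 19 ÷ (1848/989) = 18791/1848.
1.7⁴ = 8.3521 falls short of 18791/1848 but 1.7⁵ = 1419857/100000 reaches it, so n = 5.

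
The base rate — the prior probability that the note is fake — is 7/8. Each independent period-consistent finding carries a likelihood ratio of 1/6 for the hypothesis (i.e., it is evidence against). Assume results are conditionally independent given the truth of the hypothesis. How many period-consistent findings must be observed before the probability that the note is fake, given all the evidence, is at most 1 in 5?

2

Prior odds = 0.875/0.125 = 7.
Likelihood ratio per period-consistent finding = 1/6.
Target odds: 0.2 ÷ 0.8 = 0.25.
Need 7 × (1/6)ⁿ ≤ 0.25, i.e. (1/6)ⁿ ≤ 1/28.
(1/6)¹ = 1/6 is still above 1/28 but (1/6)² = 1/36 is at or below it, so n = 2.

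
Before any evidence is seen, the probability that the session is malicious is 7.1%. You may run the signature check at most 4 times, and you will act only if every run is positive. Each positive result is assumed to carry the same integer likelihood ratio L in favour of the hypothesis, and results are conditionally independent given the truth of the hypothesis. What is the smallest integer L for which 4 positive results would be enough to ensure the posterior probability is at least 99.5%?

Prior odds = 0.071/0.929 = 71/929.
Target odds = 0.995/0.005 = 199.
Need L⁴ ≥ 199 ÷ (71/929) = 184871/71.
7⁴ = 2401 < 184871/71 ≤ 4096 = 8⁴, so L = 8.

8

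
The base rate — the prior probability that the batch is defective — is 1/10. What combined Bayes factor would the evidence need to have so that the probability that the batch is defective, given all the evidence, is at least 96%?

Prior odds = 0.1/0.9 = 1/9.
Target odds = 0.96/0.04 = 24.
Required Bayes factor = 24 ÷ (1/9) = 216.

216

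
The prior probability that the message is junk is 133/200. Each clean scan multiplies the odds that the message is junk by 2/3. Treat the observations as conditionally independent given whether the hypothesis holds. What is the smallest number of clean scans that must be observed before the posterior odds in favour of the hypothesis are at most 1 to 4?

Prior odds = 0.665/0.335 = 133/67.
Likelihood ratio per clean scan = 2/3.
Target odds = 0.25.
Need (133/67) × (2/3)ⁿ ≤ 0.25, i.e. (2/3)ⁿ ≤ 67/532.
(2/3)⁵ = 32/243 is still above 67/532 but (2/3)⁶ = 64/729 is at or below it, so n = 6.

6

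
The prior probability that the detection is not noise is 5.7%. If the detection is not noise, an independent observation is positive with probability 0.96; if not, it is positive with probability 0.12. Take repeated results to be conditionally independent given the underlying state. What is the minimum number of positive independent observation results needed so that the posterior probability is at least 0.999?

Prior odds = 0.057/0.943 = 57/943.
Likelihood ratio of a positive = 0.96/0.12 = 8.
Target odds: 0.999 ÷ 0.001 = 999.
Require 8ⁿ ≥ 999 ÷ (57/943) = 314019/19.
8⁴ = 4096 falls short of 314019/19 but 8⁵ = 32768 reaches it, so n = 5.

5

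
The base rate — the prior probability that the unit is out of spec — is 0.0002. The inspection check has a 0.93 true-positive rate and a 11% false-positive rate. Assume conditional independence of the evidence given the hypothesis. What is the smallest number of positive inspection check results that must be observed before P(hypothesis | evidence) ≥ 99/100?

7

Prior odds = 0.0002/0.9998 = 1/4999.
Likelihood ratio of a positive result = 0.93/0.11 = 93/11.
Target posterior odds = 0.99/0.01 = 99.
Require (93/11)ⁿ ≥ 99 ÷ (1/4999) = 494901.
(93/11)⁶ ≈365209 falls short of 494901 but (93/11)⁷ ≈3.08768e+06 reaches it, so n = 7.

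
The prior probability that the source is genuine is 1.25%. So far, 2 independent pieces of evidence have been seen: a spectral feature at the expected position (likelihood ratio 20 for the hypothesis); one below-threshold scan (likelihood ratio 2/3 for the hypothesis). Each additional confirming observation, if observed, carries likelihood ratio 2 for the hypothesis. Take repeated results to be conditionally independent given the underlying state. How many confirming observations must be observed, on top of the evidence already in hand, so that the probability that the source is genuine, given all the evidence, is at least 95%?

7

Prior odds = 0.0125/0.9875 = 1/79.
Combined Bayes factor of the evidence already in hand = 20 × (2/3) = 40/3.
Odds after that evidence = (1/79) × 40/3 = 40/237.
Target odds = 0.95/0.05 = 19.
Need 2ⁿ ≥ 19 ÷ (40/237) = 112.575.
2⁶ = 64 falls short of 112.575 but 2⁷ = 128 reaches it, so n = 7.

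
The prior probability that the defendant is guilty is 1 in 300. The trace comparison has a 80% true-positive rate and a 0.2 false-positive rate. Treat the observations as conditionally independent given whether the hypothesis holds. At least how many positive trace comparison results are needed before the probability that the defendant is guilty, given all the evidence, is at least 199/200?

8

Prior odds = (1/300)/(299/300) = 1/299.
Likelihood ratio of a positive result = 0.8/0.2 = 4.
Target odds: 0.995 ÷ 0.005 = 199.
Require 4ⁿ ≥ 199 ÷ (1/299) = 59501.
4⁷ = 16384 falls short of 59501 but 4⁸ = 65536 reaches it, so n = 8.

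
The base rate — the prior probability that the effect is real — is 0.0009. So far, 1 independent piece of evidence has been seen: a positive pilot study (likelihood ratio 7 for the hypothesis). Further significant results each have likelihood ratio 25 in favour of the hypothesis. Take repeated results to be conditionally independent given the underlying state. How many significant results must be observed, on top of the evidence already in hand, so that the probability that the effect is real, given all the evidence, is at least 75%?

2

Prior odds = 0.0009/0.9991 = 9/9991.
Bayes factor of the evidence already in hand = 7.
Odds after that evidence = (9/9991) × 7 = 63/9991.
Target odds = 0.75/0.25 = 3.
Need 25ⁿ ≥ 3 ÷ (63/9991) = 9991/21.
25¹ = 25 falls short of 9991/21 but 25² = 625 reaches it, so n = 2.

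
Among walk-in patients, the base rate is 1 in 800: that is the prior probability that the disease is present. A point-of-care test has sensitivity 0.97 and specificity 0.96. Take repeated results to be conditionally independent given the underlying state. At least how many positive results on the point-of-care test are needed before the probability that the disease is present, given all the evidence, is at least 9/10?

3

Prior odds = 0.00125/0.99875 = 1/799.
False-positive rate = 1 − 0.96 = 0.04; likelihood ratio of a positive = 0.97/0.04 = 24.25.
Target odds: 0.9 ÷ 0.1 = 9.
Require 24.25ⁿ ≥ 9 ÷ (1/799) = 7191.
24.25² = 588.0625 falls short of 7191 but 24.25³ = 912673/64 reaches it, so n = 3.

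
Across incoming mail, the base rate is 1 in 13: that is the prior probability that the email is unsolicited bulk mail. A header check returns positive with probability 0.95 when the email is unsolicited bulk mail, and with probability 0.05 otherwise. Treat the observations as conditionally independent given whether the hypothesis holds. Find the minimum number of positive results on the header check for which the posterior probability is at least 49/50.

3

Prior odds: (1/13) ÷ (12/13) = 1/12.
Likelihood ratio of a positive result = 0.95/0.05 = 19.
Target posterior odds = 0.98/0.02 = 49.
Require 19ⁿ ≥ 49 ÷ (1/12) = 588.
19² = 361 falls short of 588 but 19³ = 6859 reaches it, so n = 3.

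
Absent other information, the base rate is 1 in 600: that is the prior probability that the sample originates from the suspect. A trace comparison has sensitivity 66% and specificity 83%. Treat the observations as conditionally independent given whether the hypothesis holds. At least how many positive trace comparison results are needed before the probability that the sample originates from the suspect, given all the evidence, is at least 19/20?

7

Prior odds = (1/600)/(599/600) = 1/599.
False-positive rate = 1 − 0.83 = 0.17; likelihood ratio of a positive = 0.66/0.17 = 66/17.
Target odds: 0.95 ÷ 0.05 = 19.
Require (66/17)ⁿ ≥ 19 ÷ (1/599) = 11381.
(66/17)⁶ ≈3424.29 falls short of 11381 but (66/17)⁷ ≈13294.3 reaches it, so n = 7.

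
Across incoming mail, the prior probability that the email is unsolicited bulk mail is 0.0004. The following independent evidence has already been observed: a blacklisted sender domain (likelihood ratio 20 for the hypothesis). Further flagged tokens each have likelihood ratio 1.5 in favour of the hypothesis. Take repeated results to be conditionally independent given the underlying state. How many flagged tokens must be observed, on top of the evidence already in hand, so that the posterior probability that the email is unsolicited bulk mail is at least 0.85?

17

Prior odds = 0.0004/0.9996 = 1/2499.
Bayes factor of the evidence already in hand = 20.
Odds after that evidence = (1/2499) × 20 = 20/2499.
Target odds = 0.85/0.15 = 17/3.
Need 1.5ⁿ ≥ 17/3 ÷ (20/2499) = 708.05.
1.5¹⁶ = 43046721/65536 falls short of 708.05 but 1.5¹⁷ = 129140163/131072 reaches it, so n = 17.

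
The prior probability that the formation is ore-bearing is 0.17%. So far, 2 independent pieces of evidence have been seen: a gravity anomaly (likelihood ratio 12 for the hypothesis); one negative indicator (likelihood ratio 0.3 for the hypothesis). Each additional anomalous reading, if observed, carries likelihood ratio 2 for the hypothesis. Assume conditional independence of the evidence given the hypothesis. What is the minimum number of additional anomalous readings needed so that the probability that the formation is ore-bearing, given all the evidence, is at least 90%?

Prior odds = 0.0017/0.9983 = 17/9983.
Combined Bayes factor of the evidence already in hand = 12 × 0.3 = 3.6.
Odds after that evidence = (17/9983) × 3.6 = 306/49915.
Target odds = 0.9/0.1 = 9.
Need 2ⁿ ≥ 9 ÷ (306/49915) = 49915/34.
2¹⁰ = 1024 falls short of 49915/34 but 2¹¹ = 2048 reaches it, so n = 11.

11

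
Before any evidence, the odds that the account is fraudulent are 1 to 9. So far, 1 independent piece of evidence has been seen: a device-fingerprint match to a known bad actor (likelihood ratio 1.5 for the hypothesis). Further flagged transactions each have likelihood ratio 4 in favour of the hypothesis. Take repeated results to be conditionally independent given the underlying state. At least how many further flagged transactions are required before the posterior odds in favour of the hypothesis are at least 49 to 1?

5

Prior odds = 1/9.
Bayes factor of the evidence already in hand = 1.5.
Odds after that evidence = (1/9) × 1.5 = 1/6.
Target odds = 49.
Need 4ⁿ ≥ 49 ÷ (1/6) = 294.
4⁴ = 256 falls short of 294 but 4⁵ = 1024 reaches it, so n = 5.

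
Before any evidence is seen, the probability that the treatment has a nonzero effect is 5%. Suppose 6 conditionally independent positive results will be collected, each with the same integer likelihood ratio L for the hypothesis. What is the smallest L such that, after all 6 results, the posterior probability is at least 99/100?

4

Prior odds = 0.05/0.95 = 1/19.
Target odds = 0.99/0.01 = 99.
Need L⁶ ≥ 99 ÷ (1/19) = 1881.
3⁶ = 729 < 1881 ≤ 4096 = 4⁶, so L = 4.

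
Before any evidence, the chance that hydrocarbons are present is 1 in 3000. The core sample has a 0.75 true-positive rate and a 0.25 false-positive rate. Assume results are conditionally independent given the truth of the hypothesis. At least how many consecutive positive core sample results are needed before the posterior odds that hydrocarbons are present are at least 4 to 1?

Prior odds: (1/3000) ÷ (2999/3000) = 1/2999.
Likelihood ratio of a positive result = 0.75/0.25 = 3.
Target odds = 4.
Need (1/2999) × 3ⁿ ≥ 4, i.e. 3ⁿ ≥ 11996.
3⁸ = 6561 falls short of 11996 but 3⁹ = 19683 reaches it, so n = 9.

9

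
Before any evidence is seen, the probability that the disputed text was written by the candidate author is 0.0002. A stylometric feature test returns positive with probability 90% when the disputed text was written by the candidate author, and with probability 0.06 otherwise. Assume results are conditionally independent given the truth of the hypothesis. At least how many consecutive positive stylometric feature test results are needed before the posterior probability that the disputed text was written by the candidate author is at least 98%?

5

Prior odds: 0.0002 ÷ 0.9998 = 1/4999.
Likelihood ratio of a positive result = 0.9/0.06 = 15.
Target odds: 0.98 ÷ 0.02 = 49.
Need (1/4999) × 15ⁿ ≥ 49, i.e. 15ⁿ ≥ 244951.
15⁴ = 50625 falls short of 244951 but 15⁵ = 759375 reaches it, so n = 5.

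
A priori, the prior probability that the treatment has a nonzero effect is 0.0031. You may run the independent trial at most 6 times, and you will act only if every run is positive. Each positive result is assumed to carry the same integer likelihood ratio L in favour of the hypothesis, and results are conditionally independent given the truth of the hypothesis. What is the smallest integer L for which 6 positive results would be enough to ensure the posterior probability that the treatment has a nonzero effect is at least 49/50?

6

Prior odds = 0.0031/0.9969 = 31/9969.
Target odds = 0.98/0.02 = 49.
Need L⁶ ≥ 49 ÷ (31/9969) = 488481/31.
5⁶ = 15625 < 488481/31 ≤ 46656 = 6⁶, so L = 6.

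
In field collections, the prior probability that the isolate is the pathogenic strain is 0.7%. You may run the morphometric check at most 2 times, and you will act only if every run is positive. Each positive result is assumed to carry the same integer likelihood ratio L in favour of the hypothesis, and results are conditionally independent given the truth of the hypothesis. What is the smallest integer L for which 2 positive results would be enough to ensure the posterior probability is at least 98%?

Prior odds = 0.007/0.993 = 7/993.
Target odds = 0.98/0.02 = 49.
Need L² ≥ 49 ÷ (7/993) = 6951.
83² = 6889 < 6951 ≤ 7056 = 84², so L = 84.

84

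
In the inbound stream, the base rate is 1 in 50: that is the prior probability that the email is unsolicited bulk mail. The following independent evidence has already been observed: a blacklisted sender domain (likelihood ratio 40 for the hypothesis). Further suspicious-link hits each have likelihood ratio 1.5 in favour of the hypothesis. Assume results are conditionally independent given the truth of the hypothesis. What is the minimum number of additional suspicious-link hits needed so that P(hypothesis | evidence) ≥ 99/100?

Prior odds = 0.02/0.98 = 1/49.
Bayes factor of the evidence already in hand = 40.
Odds after that evidence = (1/49) × 40 = 40/49.
Target odds = 0.99/0.01 = 99.
Need 1.5ⁿ ≥ 99 ÷ (40/49) = 121.275.
1.5¹¹ = 177147/2048 falls short of 121.275 but 1.5¹² = 531441/4096 reaches it, so n = 12.

12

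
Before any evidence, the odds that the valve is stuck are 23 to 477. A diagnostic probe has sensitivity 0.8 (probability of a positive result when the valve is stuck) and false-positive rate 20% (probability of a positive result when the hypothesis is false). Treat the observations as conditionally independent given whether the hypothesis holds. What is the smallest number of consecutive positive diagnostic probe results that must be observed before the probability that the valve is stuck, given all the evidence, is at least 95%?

5

Prior odds = 23/477.
Likelihood ratio of a positive result = 0.8/0.2 = 4.
Target posterior odds = 0.95/0.05 = 19.
Need (23/477) × 4ⁿ ≥ 19, i.e. 4ⁿ ≥ 9063/23.
4⁴ = 256 falls short of 9063/23 but 4⁵ = 1024 reaches it, so n = 5.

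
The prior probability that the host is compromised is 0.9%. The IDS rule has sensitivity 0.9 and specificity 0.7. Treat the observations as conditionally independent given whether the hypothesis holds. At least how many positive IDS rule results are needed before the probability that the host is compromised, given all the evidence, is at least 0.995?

10

Prior odds = 0.009/0.991 = 9/991.
False-positive rate = 1 − 0.7 = 0.3; likelihood ratio of a positive = 0.9/0.3 = 3.
Target odds: 0.995 ÷ 0.005 = 199.
Require 3ⁿ ≥ 199 ÷ (9/991) = 197209/9.
3⁹ = 19683 falls short of 197209/9 but 3¹⁰ = 59049 reaches it, so n = 10.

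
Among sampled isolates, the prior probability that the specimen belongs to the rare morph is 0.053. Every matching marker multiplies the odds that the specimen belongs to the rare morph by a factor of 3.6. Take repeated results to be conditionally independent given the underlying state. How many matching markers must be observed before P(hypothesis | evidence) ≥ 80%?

4

Prior odds = 0.053/0.947 = 53/947.
Likelihood ratio per matching marker = 3.6.
Target odds: 0.8 ÷ 0.2 = 4.
Need (53/947) × 3.6ⁿ ≥ 4, i.e. 3.6ⁿ ≥ 3788/53.
3.6³ = 46.656 falls short of 3788/53 but 3.6⁴ = 167.9616 reaches it, so n = 4.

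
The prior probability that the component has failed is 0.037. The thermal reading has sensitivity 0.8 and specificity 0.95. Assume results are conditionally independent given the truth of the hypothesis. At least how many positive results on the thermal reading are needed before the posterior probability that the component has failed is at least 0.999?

4

Prior odds = 0.037/0.963 = 37/963.
False-positive rate = 1 − 0.95 = 0.05; likelihood ratio of a positive = 0.8/0.05 = 16.
Target posterior odds = 0.999/0.001 = 999.
Require 16ⁿ ≥ 999 ÷ (37/963) = 26001.
16³ = 4096 falls short of 26001 but 16⁴ = 65536 reaches it, so n = 4.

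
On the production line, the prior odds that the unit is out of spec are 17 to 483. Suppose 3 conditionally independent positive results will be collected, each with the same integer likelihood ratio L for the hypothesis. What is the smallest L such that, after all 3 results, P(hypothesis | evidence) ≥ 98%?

12

Prior odds = 17/483.
Target odds = 0.98/0.02 = 49.
Need L³ ≥ 49 ÷ (17/483) = 23667/17.
11³ = 1331 < 23667/17 ≤ 1728 = 12³, so L = 12.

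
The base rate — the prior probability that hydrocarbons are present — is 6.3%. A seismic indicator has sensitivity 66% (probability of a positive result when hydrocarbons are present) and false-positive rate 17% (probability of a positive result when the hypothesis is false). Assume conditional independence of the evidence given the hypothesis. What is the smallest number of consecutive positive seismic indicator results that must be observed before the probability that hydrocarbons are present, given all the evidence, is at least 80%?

Prior odds = 0.063/0.937 = 63/937.
Likelihood ratio of a positive result = 0.66/0.17 = 66/17.
Target odds: 0.8 ÷ 0.2 = 4.
Require (66/17)ⁿ ≥ 4 ÷ (63/937) = 3748/63.
(66/17)³ = 287496/4913 falls short of 3748/63 but (66/17)⁴ = 18974736/83521 reaches it, so n = 4.

4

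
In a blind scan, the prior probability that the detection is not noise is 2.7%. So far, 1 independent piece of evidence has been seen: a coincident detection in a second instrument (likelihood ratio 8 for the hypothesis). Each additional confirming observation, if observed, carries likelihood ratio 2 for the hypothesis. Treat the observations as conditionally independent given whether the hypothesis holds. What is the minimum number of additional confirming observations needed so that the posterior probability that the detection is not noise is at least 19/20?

7

Prior odds = 0.027/0.973 = 27/973.
Bayes factor of the evidence already in hand = 8.
Odds after that evidence = (27/973) × 8 = 216/973.
Target odds = 0.95/0.05 = 19.
Need 2ⁿ ≥ 19 ÷ (216/973) = 18487/216.
2⁶ = 64 falls short of 18487/216 but 2⁷ = 128 reaches it, so n = 7.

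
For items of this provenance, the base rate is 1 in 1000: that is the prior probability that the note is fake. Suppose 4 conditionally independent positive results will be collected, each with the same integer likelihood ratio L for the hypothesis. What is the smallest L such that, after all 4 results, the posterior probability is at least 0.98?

Prior odds = 0.001/0.999 = 1/999.
Target odds = 0.98/0.02 = 49.
Need L⁴ ≥ 49 ÷ (1/999) = 48951.
14⁴ = 38416 < 48951 ≤ 50625 = 15⁴, so L = 15.

15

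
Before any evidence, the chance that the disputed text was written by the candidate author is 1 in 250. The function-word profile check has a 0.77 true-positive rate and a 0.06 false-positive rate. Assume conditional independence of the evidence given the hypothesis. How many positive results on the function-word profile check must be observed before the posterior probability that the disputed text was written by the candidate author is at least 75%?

3

Prior odds: 0.004 ÷ 0.996 = 1/249.
Likelihood ratio of a positive result = 0.77/0.06 = 77/6.
Target odds: 0.75 ÷ 0.25 = 3.
Need (1/249) × (77/6)ⁿ ≥ 3, i.e. (77/6)ⁿ ≥ 747.
(77/6)² = 5929/36 falls short of 747 but (77/6)³ = 456533/216 reaches it, so n = 3.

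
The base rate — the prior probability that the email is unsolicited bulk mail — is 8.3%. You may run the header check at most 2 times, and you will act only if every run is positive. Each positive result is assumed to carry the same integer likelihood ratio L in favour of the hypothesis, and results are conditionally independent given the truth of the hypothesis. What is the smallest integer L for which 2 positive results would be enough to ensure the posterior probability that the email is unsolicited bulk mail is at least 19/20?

15

Prior odds = 0.083/0.917 = 83/917.
Target odds = 0.95/0.05 = 19.
Need L² ≥ 19 ÷ (83/917) = 17423/83.
14² = 196 < 17423/83 ≤ 225 = 15², so L = 15.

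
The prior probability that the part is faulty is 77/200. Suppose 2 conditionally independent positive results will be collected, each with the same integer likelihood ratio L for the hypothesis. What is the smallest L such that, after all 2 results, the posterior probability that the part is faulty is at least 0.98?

Prior odds = 0.385/0.615 = 77/123.
Target odds = 0.98/0.02 = 49.
Need L² ≥ 49 ÷ (77/123) = 861/11.
8² = 64 < 861/11 ≤ 81 = 9², so L = 9.

9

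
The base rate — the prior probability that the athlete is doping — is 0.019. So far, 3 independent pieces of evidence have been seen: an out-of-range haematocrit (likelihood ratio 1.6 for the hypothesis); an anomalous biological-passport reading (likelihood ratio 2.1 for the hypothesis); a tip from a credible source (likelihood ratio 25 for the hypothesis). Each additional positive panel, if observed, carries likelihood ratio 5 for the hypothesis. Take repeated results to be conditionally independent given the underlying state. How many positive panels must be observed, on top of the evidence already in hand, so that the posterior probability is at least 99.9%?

Prior odds = 0.019/0.981 = 19/981.
Combined Bayes factor of the evidence already in hand = 1.6 × 2.1 × 25 = 84.
Odds after that evidence = (19/981) × 84 = 532/327.
Target odds = 0.999/0.001 = 999.
Need 5ⁿ ≥ 999 ÷ (532/327) = 326673/532.
5³ = 125 falls short of 326673/532 but 5⁴ = 625 reaches it, so n = 4.

4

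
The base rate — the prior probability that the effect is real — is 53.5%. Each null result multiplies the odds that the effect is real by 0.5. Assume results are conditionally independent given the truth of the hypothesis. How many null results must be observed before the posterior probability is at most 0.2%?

Prior odds: 0.535 ÷ 0.465 = 107/93.
Likelihood ratio per null result = 0.5.
Target odds: 0.002 ÷ 0.998 = 1/499.
Need (107/93) × 0.5ⁿ ≤ 1/499, i.e. 0.5ⁿ ≤ 93/53393.
0.5⁹ = 0.001953125 is still above 93/53393 but 0.5¹⁰ = 1/1024 is at or below it, so n = 10.

10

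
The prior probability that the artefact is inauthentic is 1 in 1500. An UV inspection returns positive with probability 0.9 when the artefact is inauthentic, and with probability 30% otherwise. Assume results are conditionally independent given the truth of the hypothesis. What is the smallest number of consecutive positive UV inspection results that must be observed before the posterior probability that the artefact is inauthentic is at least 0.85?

9

Prior odds = (1/1500)/(1499/1500) = 1/1499.
Likelihood ratio of a positive result = 0.9/0.3 = 3.
Target odds: 0.85 ÷ 0.15 = 17/3.
Require 3ⁿ ≥ 17/3 ÷ (1/1499) = 25483/3.
3⁸ = 6561 falls short of 25483/3 but 3⁹ = 19683 reaches it, so n = 9.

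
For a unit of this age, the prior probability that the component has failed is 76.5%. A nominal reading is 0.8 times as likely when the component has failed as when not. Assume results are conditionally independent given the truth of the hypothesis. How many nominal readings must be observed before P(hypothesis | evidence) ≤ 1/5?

Prior odds = 0.765/0.235 = 153/47.
Likelihood ratio per nominal reading = 0.8.
Target posterior odds = 0.2/0.8 = 0.25.
Need (153/47) × 0.8ⁿ ≤ 0.25, i.e. 0.8ⁿ ≤ 47/612.
0.8¹¹ = 4194304/48828125 is still above 47/612 but 0.8¹² = 16777216/244140625 is at or below it, so n = 12.

12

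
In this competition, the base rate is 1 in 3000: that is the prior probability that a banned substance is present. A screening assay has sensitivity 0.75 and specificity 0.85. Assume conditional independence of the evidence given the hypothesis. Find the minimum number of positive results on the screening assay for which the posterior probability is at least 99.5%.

Prior odds: (1/3000) ÷ (2999/3000) = 1/2999.
False-positive rate = 1 − 0.85 = 0.15; likelihood ratio of a positive = 0.75/0.15 = 5.
Target posterior odds = 0.995/0.005 = 199.
Require 5ⁿ ≥ 199 ÷ (1/2999) = 596801.
5⁸ = 390625 falls short of 596801 but 5⁹ = 1953125 reaches it, so n = 9.

9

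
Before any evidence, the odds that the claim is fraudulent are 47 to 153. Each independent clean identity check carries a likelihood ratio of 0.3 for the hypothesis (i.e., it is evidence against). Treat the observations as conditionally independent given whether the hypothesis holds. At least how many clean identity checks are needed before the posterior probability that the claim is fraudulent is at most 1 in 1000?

Prior odds = 47/153.
Likelihood ratio per clean identity check = 0.3.
Target posterior odds = 0.001/0.999 = 1/999.
Need (47/153) × 0.3ⁿ ≤ 1/999, i.e. 0.3ⁿ ≤ 17/5217.
0.3⁴ = 0.0081 is still above 17/5217 but 0.3⁵ = 243/100000 is at or below it, so n = 5.

5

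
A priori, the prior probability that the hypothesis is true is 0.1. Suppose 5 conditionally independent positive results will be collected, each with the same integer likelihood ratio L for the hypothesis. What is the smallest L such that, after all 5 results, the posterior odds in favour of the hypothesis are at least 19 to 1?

Prior odds = 0.1/0.9 = 1/9.
Target odds = 19.
Need L⁵ ≥ 19 ÷ (1/9) = 171.
2⁵ = 32 < 171 ≤ 243 = 3⁵, so L = 3.

3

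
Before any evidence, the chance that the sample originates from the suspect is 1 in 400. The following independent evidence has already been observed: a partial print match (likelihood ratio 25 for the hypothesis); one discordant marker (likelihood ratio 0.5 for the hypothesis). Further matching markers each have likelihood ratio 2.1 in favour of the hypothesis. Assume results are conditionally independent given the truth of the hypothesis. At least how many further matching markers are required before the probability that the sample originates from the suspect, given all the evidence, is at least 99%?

Prior odds = 0.0025/0.9975 = 1/399.
Combined Bayes factor of the evidence already in hand = 25 × 0.5 = 12.5.
Odds after that evidence = (1/399) × 12.5 = 25/798.
Target odds = 0.99/0.01 = 99.
Need 2.1ⁿ ≥ 99 ÷ (25/798) = 3160.08.
2.1¹⁰ ≈1667.99 falls short of 3160.08 but 2.1¹¹ ≈3502.78 reaches it, so n = 11.

11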